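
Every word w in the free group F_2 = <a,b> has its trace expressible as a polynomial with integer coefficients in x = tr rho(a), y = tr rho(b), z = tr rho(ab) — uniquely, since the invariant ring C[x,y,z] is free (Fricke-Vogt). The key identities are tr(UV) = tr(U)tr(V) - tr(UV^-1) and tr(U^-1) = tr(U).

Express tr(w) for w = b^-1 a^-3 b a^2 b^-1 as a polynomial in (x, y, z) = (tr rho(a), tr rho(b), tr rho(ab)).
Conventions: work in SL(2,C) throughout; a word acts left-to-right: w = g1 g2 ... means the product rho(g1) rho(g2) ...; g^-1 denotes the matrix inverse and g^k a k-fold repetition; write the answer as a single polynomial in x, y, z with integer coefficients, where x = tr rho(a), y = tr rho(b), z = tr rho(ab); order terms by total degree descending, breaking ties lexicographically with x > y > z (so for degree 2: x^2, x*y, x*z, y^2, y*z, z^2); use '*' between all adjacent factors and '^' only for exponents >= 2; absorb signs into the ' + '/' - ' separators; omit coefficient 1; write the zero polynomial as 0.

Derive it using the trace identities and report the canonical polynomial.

next, trace(a^2 b) = trace(a) trace(b a) - trace(b) = x*z - y
trace(a^2) = trace(a) trace(a) - trace(1) = x^2 - 2
trace(b a^2 b) = trace(b) trace(a^2 b) - trace(a^2) = x*y*z - x^2 - y^2 + 2
and trace(b a b a) = trace(b a) trace(b a) - trace(1)   [split at repeated b] = z^2 - 2
trace(b a b) = trace(b) trace(a b) - trace(a) = y*z - x
trace(b a^2 b a) = trace(a) trace(b a b a) - trace(b a b) = x*z^2 - y*z - x
trace(a^-1 b a^2 b) = trace(b a^2 b) trace(a) - trace(b a^2 b a) = x^2*y*z - x^3 - x*y^2 - x*z^2 + y*z + 3*x
next, trace(b^-1 a^-1 b a^2) = trace(a^-1 b a^2) trace(b) - trace(a^-1 b a^2 b) = -x^2*y*z + x^3 + x*y^2 + x*z^2 - 3*x
trace(a^-1 b a^2 b^-2) = trace(b^-1 a^-1 b a^2) trace(b) - trace(b^-1 a^-1 b a^2 b) = -x^2*y^2*z + x^3*y + x*y^3 + x*y*z^2 - 3*x*y - z
trace(a^2 b^-1) = trace(a^2) trace(b) - trace(a^2 b) = x^2*y - x*z - y
trace(a^-1 b a^2 b^-2 a^-1) = trace(a^-1 b a^2 b^-2) trace(a) - trace(a^-1 b a^2 b^-2 a) = -x^3*y^2*z + x^4*y + x^2*y^3 + x^2*y*z^2 - 4*x^2*y + y
next, trace(b^-1 a^-3 b a^2 b^-1) = trace(a^-1 b a^2 b^-2 a^-1) trace(a) - trace(a^-1 b a^2 b^-2) = -x^4*y^2*z + x^5*y + x^3*y^3 + x^3*y*z^2 + x^2*y^2*z - 5*x^3*y - x*y^3 - x*y*z^2 + 4*x*y + z

-x^4*y^2*z + x^5*y + x^3*y^3 + x^3*y*z^2 + x^2*y^2*z - 5*x^3*y - x*y^3 - x*y*z^2 + 4*x*y + z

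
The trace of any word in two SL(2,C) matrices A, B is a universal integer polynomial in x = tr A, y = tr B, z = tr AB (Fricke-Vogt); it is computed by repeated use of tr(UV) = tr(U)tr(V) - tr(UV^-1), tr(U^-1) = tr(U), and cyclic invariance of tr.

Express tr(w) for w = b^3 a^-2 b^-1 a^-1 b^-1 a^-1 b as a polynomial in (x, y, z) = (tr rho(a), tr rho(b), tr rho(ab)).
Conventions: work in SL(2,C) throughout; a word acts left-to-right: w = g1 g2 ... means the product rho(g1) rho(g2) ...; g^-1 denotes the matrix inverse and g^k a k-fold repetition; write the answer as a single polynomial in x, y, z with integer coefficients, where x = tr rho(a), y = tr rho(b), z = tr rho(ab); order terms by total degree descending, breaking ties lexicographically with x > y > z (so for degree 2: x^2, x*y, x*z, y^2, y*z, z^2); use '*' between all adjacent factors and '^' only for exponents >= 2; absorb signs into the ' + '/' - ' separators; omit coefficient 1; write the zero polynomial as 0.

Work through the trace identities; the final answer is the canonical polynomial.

trace(b^2) = trace(b) * trace(b) - trace(1) = y^2 - 2
trace(b^3) = trace(b) * trace(b^2) - trace(b) = y^3 - 3*y
trace(b a b) = trace(b) * trace(a b) - trace(a) = y*z - x
trace(b^3 a) = trace(b) * trace(b a b) - trace(b a) = y^2*z - x*y - z
trace(b^3 a^-1) = trace(b^3) * trace(a) - trace(b^3 a) = x*y^3 - y^2*z - 2*x*y + z
trace(a^-1 b^3 a^-1) = trace(b^3 a^-1) * trace(a) - trace(b^3) = x^2*y^3 - x*y^2*z - 2*x^2*y - y^3 + x*z + 3*y
trace(b^4) = trace(b) * trace(b^3) - trace(b^2) = y^4 - 4*y^2 + 2
trace(b^4 a) = trace(b) * trace(b^2 a b) - trace(b^2 a) = y^3*z - x*y^2 - 2*y*z + x
trace(b^3 a^-1 b) = trace(b^4) * trace(a) - trace(b^4 a) = x*y^4 - y^3*z - 3*x*y^2 + 2*y*z + x
trace(a b a b) = trace(a b) * trace(a b) - trace(1)   [split at repeated a] = z^2 - 2
trace(a b a) = trace(a) * trace(b a) - trace(b) = x*z - y
trace(a b a b^2) = trace(b) * trace(a b a b) - trace(a b a) = y*z^2 - x*z - y
trace(b a b^3 a) = trace(b) * trace(a b a b^2) - trace(a b a b) = y^2*z^2 - x*y*z - y^2 - z^2 + 2
trace(b^3 a^-1 b a) = trace(b a b^3) * trace(a) - trace(b a b^3 a) = x*y^3*z - x^2*y^2 - y^2*z^2 - x*y*z + x^2 + y^2 + z^2 - 2
trace(a^-1 b^3 a^-1 b) = trace(b^3 a^-1 b) * trace(a) - trace(b^3 a^-1 b a) = x^2*y^4 - 2*x*y^3*z - 2*x^2*y^2 + y^2*z^2 + 3*x*y*z - y^2 - z^2 + 2
trace(a^-1 b^-1 a^-1 b^3) = trace(a^-1 b^3 a^-1) * trace(b) - trace(a^-1 b^3 a^-1 b) = x*y^3*z - y^4 - y^2*z^2 - 2*x*y*z + 4*y^2 + z^2 - 2
trace(a^-1 b^2) = trace(b^2) * trace(a) - trace(b^2 a) = x*y^2 - y*z - x
trace(b^3 a^-2 b^-1 a^-1) = trace(a^-1 b^-1 a^-1 b^3) * trace(a) - trace(a^-1 b^-1 a^-1 b^3 a) = x^2*y^3*z - x*y^4 - x*y^2*z^2 - 2*x^2*y*z + 3*x*y^2 + x*z^2 + y*z - x
trace(b a b^4) = trace(b) * trace(b^3 a b) - trace(b^3 a) = y^4*z - x*y^3 - 3*y^2*z + 2*x*y + z
trace(a b a b^4) = trace(b) * trace(b^2 a b a b) - trace(b^2 a b a) = y^3*z^2 - x*y^2*z - y^3 - 2*y*z^2 + x*z + 3*y
trace(b a b a b^4) = trace(b) * trace(a b a b^4) - trace(a b a b^3) = y^4*z^2 - x*y^3*z - y^4 - 3*y^2*z^2 + 2*x*y*z + 4*y^2 + z^2 - 2
trace(a b a b a b) = trace(a b) * trace(a b a b) - trace(a^-1 b^-1)   [split at repeated a] = z^3 - 3*z
trace(a b a b a) = trace(a) * trace(b a b a) - trace(b a b) = x*z^2 - y*z - x
trace(a b a b a b^2) = trace(b) * trace(a b a b a b) - trace(a b a b a) = y*z^3 - x*z^2 - 2*y*z + x
trace(a b a b a b^3) = trace(b) * trace(a b a b a b^2) - trace(a b a b a b) = y^2*z^3 - x*y*z^2 - 2*y^2*z - z^3 + x*y + 3*z
trace(b a b a b^4 a) = trace(b) * trace(a b a b a b^3) - trace(a b a b a b^2) = y^3*z^3 - x*y^2*z^2 - 2*y^3*z - 2*y*z^3 + x*y^2 + x*z^2 + 5*y*z - x
trace(a b a b^4 a^-1 b) = trace(b a b a b^4) * trace(a) - trace(b a b a b^4 a) = x*y^4*z^2 - x^2*y^3*z - y^3*z^3 - x*y^4 - 2*x*y^2*z^2 + 2*x^2*y*z + 2*y^3*z + 2*y*z^3 + 3*x*y^2 - 5*y*z - x
trace(b a b^4 a^-1 b^-1 a) = trace(a b a b^4 a^-1) * trace(b) - trace(a b a b^4 a^-1 b) = -x*y^4*z^2 + x^2*y^3*z + y^5*z + y^3*z^3 + 2*x*y^2*z^2 - 2*x^2*y*z - 5*y^3*z - 2*y*z^3 - x*y^2 + 6*y*z + x
trace(a^-1 b^-1 a^-1 b a b^4) = trace(b a b^4 a^-1 b^-1) * trace(a) - trace(b a b^4 a^-1 b^-1 a) = x*y^4*z^2 - x^2*y^3*z - y^5*z - y^3*z^3 + x*y^4 - 2*x*y^2*z^2 + 2*x^2*y*z + 5*y^3*z + 2*y*z^3 - 3*x*y^2 - 6*y*z + x
trace(a b^4 a^-2 b^-1 a^-1 b) = trace(a^-1 b^-1 a^-1 b a b^4) * trace(a) - trace(a^-1 b^-1 a^-1 b a b^4 a) = x^2*y^4*z^2 - x^3*y^3*z - x*y^5*z - x*y^3*z^3 + x^2*y^4 - 2*x^2*y^2*z^2 + 2*x^3*y*z + 4*x*y^3*z + 2*x*y*z^3 - 2*x^2*y^2 + y^2*z^2 - 5*x*y*z - y^2 - z^2 + 2
trace(b^4 a^-2 b^-1 a^-1 b^-1 a) = trace(a b^4 a^-2 b^-1 a^-1) * trace(b) - trace(a b^4 a^-2 b^-1 a^-1 b) = -x^2*y^4*z^2 + x^3*y^3*z + x*y^5*z + x*y^3*z^3 + 2*x^2*y^2*z^2 - 2*x^3*y*z - 5*x*y^3*z - 2*x*y*z^3 - y^4 - y^2*z^2 + 6*x*y*z + 4*y^2 + z^2 - 2
trace(b^3 a^-2 b^-1 a^-1 b^-1 a^-1 b) = trace(b^4 a^-2 b^-1 a^-1 b^-1) * trace(a) - trace(b^4 a^-2 b^-1 a^-1 b^-1 a) = x^2*y^4*z^2 - x*y^5*z - x*y^3*z^3 - x^2*y^4 - 3*x^2*y^2*z^2 + 5*x*y^3*z + 2*x*y*z^3 + 3*x^2*y^2 + x^2*z^2 + y^4 + y^2*z^2 - 5*x*y*z - x^2 - 4*y^2 - z^2 + 2

x^2*y^4*z^2 - x*y^5*z - x*y^3*z^3 - x^2*y^4 - 3*x^2*y^2*z^2 + 5*x*y^3*z + 2*x*y*z^3 + 3*x^2*y^2 + x^2*z^2 + y^4 + y^2*z^2 - 5*x*y*z - x^2 - 4*y^2 - z^2 + 2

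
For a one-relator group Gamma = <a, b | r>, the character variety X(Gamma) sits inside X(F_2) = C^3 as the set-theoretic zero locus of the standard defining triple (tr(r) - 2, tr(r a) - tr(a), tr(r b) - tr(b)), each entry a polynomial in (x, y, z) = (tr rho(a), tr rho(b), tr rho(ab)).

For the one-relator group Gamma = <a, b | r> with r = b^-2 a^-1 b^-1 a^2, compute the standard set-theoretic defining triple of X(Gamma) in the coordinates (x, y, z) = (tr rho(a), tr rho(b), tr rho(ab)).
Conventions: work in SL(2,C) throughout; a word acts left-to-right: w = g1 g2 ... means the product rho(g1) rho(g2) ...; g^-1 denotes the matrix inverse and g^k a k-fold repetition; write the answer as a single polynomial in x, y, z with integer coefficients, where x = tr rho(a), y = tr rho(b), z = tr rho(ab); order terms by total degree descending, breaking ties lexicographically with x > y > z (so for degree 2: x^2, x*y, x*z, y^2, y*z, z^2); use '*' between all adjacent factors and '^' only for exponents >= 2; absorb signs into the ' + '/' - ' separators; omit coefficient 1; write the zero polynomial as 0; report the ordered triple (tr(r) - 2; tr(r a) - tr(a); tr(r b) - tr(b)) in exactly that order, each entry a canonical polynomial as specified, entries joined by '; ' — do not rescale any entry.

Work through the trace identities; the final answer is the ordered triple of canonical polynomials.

x^2*y^2*z - x^3*y - x*y*z^2 - y^2*z + 2*x*y + z - 2; x^3*y^2*z - x^4*y - x^2*y*z^2 - 2*x*y^2*z + 3*x^2*y + y*z^2 + x*z - x - y; x^2*y*z - x^3 - x*z^2 - y*z + 3*x - y

tr(a^2) = tr(a)*tr(a) - tr(1) = x^2 - 2
so tr(a^2 b) = tr(a)*tr(b a) - tr(b) = x*z - y
so tr(b^-1 a^2) = tr(a^2)*tr(b) - tr(a^2 b) = x^2*y - x*z - y
tr(b^-2 a^2) = tr(b^-1 a^2)*tr(b) - tr(b^-1 a^2 b) = x^2*y^2 - x*y*z - x^2 - y^2 + 2
reduce: tr(b^-1 a^2 b^-2) = tr(b^-2 a^2)*tr(b) - tr(b^-2 a^2 b) = x^2*y^3 - x*y^2*z - 2*x^2*y - y^3 + x*z + 3*y
reduce: tr(a^3) = tr(a)*tr(a^2) - tr(a) = x^3 - 3*x
so tr(a^3 b) = tr(a)*tr(b a^2) - tr(b a) = x^2*z - x*y - z
tr(a^3 b^-1) = tr(a^3)*tr(b) - tr(a^3 b) = x^3*y - x^2*z - 2*x*y + z
so tr(a^2 b^-2 a) = tr(a^3 b^-1)*tr(b) - tr(a^3) = x^3*y^2 - x^2*y*z - x^3 - 2*x*y^2 + y*z + 3*x
tr(b a b a) = tr(b a)*tr(b a) - tr(1)   [split at repeated b] = z^2 - 2
reduce: tr(b a b) = tr(b)*tr(a b) - tr(a) = y*z - x
tr(a b a^2 b) = tr(a)*tr(b a b a) - tr(b a b) = x*z^2 - y*z - x
tr(b^-1 a b a^2) = tr(a b a^2)*tr(b) - tr(a b a^2 b) = x^2*y*z - x*y^2 - x*z^2 + x
tr(a^2 b^-2 a b) = tr(b^-1 a b a^2)*tr(b) - tr(b^-1 a b a^2 b) = x^2*y^2*z - x*y^3 - x*y*z^2 - x^2*z + 2*x*y + z
tr(b^-1 a^2 b^-2 a) = tr(a^2 b^-2 a)*tr(b) - tr(a^2 b^-2 a b) = x^3*y^3 - 2*x^2*y^2*z - x^3*y - x*y^3 + x*y*z^2 + x^2*z + y^2*z + x*y - z
so tr(b^-2 a^-1 b^-1 a^2) = tr(b^-1 a^2 b^-2)*tr(a) - tr(b^-1 a^2 b^-2 a) = x^2*y^2*z - x^3*y - x*y*z^2 - y^2*z + 2*x*y + z
tr(b^-1 a^3 b^-2) = tr(b^-2 a^3)*tr(b) - tr(b^-2 a^3 b)   [inverse elimination on b] = x^3*y^3 - x^2*y^2*z - 2*x^3*y - 2*x*y^3 + x^2*z + y^2*z + 5*x*y - z
reduce: tr(a^4) = tr(a)*tr(a^3) - tr(a^2)   [square of a] = x^4 - 4*x^2 + 2
tr(a^4 b) = tr(a)*tr(b a^3) - tr(b a^2)   [square of a] = x^3*z - x^2*y - 2*x*z + y
so tr(a b^-1 a^3) = tr(a^4)*tr(b) - tr(a^4 b)   [inverse elimination on b] = x^4*y - x^3*z - 3*x^2*y + 2*x*z + y
reduce: tr(a^3 b a b) = tr(a)*tr(b a b a^2) - tr(b a b a)   [square of a] = x^2*z^2 - x*y*z - x^2 - z^2 + 2
so tr(a b^-1 a^3 b) = tr(a^3 b a)*tr(b) - tr(a^3 b a b)   [inverse elimination on b] = x^3*y*z - x^2*y^2 - x^2*z^2 - x*y*z + x^2 + y^2 + z^2 - 2
tr(a b^-1 a^3 b^-1) = tr(a b^-1 a^3)*tr(b) - tr(a b^-1 a^3 b)   [inverse elimination on b] = x^4*y^2 - 2*x^3*y*z - 2*x^2*y^2 + x^2*z^2 + 3*x*y*z - x^2 - z^2 + 2
tr(b^-1 a^3 b^-2 a) = tr(a b^-1 a^3 b^-1)*tr(b) - tr(a b^-1 a^3)   [inverse elimination on b] = x^4*y^3 - 2*x^3*y^2*z - x^4*y - 2*x^2*y^3 + x^2*y*z^2 + x^3*z + 3*x*y^2*z + 2*x^2*y - y*z^2 - 2*x*z + y
tr(b^-2 a^-1 b^-1 a^3) = tr(b^-1 a^3 b^-2)*tr(a) - tr(b^-1 a^3 b^-2 a)   [inverse elimination on a] = x^3*y^2*z - x^4*y - x^2*y*z^2 - 2*x*y^2*z + 3*x^2*y + y*z^2 + x*z - y
so tr(a b^-1) = tr(a)*tr(b) - tr(a b) = x*y - z
tr(b^2) = tr(b)*tr(b) - tr(1) = y^2 - 2
reduce: tr(b a^2 b) = tr(a)*tr(b^2 a) - tr(b^2) = x*y*z - x^2 - y^2 + 2
tr(a^-1 b a^2 b) = tr(b a^2 b)*tr(a) - tr(b a^2 b a) = x^2*y*z - x^3 - x*y^2 - x*z^2 + y*z + 3*x
tr(a^2 b^-1 a^-1 b) = tr(a^-1 b a^2)*tr(b) - tr(a^-1 b a^2 b) = -x^2*y*z + x^3 + x*y^2 + x*z^2 - 3*x
tr(b^-1 a^-1 b^-1 a^2) = tr(a^2 b^-1 a^-1)*tr(b) - tr(a^2 b^-1 a^-1 b) = x^2*y*z - x^3 - x*z^2 - y*z + 3*x
assemble the triple (tr(r) - 2; tr(r a) - x; tr(r b) - y)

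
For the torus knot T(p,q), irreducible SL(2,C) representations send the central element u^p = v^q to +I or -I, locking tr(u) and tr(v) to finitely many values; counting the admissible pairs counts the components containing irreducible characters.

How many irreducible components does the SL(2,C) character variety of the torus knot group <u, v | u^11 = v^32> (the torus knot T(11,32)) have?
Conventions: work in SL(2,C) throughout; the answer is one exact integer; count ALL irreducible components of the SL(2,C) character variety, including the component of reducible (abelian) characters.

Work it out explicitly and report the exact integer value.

Gamma = < u, v | u^11 = v^32 > (torus knot T(11,32)); the central element u^11 = v^32 acts as +I or -I in any irreducible SL(2,C) representation.
So on each irreducible component the traces are pinned: tr(u) = 2*cos(pi*alpha/11) with 1 <= alpha <= 10, tr(v) = 2*cos(pi*beta/32) with 1 <= beta <= 31.
u^11 = (-1)^alpha I and v^32 = (-1)^beta I must agree, so alpha and beta have equal parity.
Counting: 5 odd alphas x 16 odd betas + 5 even alphas x 15 even betas = 80 + 75 = 155.
Total: 155 irreducible-character components + 1 reducible (abelian) component = 156.

156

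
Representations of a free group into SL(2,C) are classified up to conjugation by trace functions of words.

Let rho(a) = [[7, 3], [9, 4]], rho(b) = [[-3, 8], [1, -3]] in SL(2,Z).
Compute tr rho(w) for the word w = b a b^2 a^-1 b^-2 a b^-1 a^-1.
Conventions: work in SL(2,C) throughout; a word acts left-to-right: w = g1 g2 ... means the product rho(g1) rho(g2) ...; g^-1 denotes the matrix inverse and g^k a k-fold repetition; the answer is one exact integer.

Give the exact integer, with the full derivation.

786124919

rho(b) = [[-3, 8], [1, -3]]
... * rho(a) = [[7, 3], [9, 4]]  ->  [[51, 23], [-20, -9]]
... * rho(b) = [[-3, 8], [1, -3]]  ->  [[-130, 339], [51, -133]]
... * rho(b) = [[-3, 8], [1, -3]]  ->  [[729, -2057], [-286, 807]]
... * rho(a^-1) = [[4, -3], [-9, 7]]  ->  [[21429, -16586], [-8407, 6507]]
... * rho(b^-1) = [[-3, -8], [-1, -3]]  ->  [[-47701, -121674], [18714, 47735]]
... * rho(b^-1) = [[-3, -8], [-1, -3]]  ->  [[264777, 746630], [-103877, -292917]]
... * rho(a) = [[7, 3], [9, 4]]  ->  [[8573109, 3780851], [-3363392, -1483299]]
... * rho(b^-1) = [[-3, -8], [-1, -3]]  ->  [[-29500178, -79927425], [11573475, 31357033]]
... * rho(a^-1) = [[4, -3], [-9, 7]]  ->  [[601346113, -470991441], [-235919397, 184778806]]
tr = 601346113 + 184778806 = 786124919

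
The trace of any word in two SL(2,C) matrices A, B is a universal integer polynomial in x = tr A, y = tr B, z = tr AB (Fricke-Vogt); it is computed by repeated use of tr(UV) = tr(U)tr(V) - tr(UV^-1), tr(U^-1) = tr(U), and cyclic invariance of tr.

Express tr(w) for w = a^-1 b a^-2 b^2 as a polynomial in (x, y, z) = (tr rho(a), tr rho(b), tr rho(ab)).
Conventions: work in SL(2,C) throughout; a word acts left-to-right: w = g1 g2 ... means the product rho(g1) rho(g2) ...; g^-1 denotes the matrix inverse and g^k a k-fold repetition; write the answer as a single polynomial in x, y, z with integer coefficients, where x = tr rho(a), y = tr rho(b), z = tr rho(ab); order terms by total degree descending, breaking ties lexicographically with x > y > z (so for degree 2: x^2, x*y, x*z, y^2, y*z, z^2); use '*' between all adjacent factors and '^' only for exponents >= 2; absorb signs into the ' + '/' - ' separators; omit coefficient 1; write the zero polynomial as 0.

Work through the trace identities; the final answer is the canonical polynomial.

x^3*y^3 - 2*x^2*y^2*z - x^3*y - x*y^3 + x*y*z^2 + x^2*z + y^2*z + x*y - z

use: trace(b^2) = trace(b)*trace(b) - trace(1)   [square of b] = y^2 - 2
trace(b^3) = trace(b)*trace(b^2) - trace(b)   [square of b] = y^3 - 3*y
apply: trace(a b^2) = trace(b)*trace(a b) - trace(a)   [square of b] = y*z - x
apply: trace(b^3 a) = trace(b)*trace(a b^2) - trace(a b)   [square of b] = y^2*z - x*y - z
use: trace(b a^-1 b^2) = trace(b^3)*trace(a) - trace(b^3 a)   [inverse elimination on a] = x*y^3 - y^2*z - 2*x*y + z
trace(a b a b) = trace(a b)*trace(a b) - trace(1)   [split at a repeated a] = z^2 - 2
use: trace(a b a) = trace(a)*trace(b a) - trace(b)   [square of a] = x*z - y
use: trace(b^2 a b a) = trace(b)*trace(a b a b) - trace(a b a)   [square of b] = y*z^2 - x*z - y
trace(b a^-1 b^2 a) = trace(b^2 a b)*trace(a) - trace(b^2 a b a)   [inverse elimination on a] = x*y^2*z - x^2*y - y*z^2 + y
trace(a^-1 b^2 a^-1 b) = trace(b a^-1 b^2)*trace(a) - trace(b a^-1 b^2 a)   [inverse elimination on a] = x^2*y^3 - 2*x*y^2*z - x^2*y + y*z^2 + x*z - y
apply: trace(a^-1 b a^-2 b^2) = trace(a^-1 b^2 a^-1 b)*trace(a) - trace(a^-1 b^2 a^-1 b a)   [inverse elimination on a] = x^3*y^3 - 2*x^2*y^2*z - x^3*y - x*y^3 + x*y*z^2 + x^2*z + y^2*z + x*y - z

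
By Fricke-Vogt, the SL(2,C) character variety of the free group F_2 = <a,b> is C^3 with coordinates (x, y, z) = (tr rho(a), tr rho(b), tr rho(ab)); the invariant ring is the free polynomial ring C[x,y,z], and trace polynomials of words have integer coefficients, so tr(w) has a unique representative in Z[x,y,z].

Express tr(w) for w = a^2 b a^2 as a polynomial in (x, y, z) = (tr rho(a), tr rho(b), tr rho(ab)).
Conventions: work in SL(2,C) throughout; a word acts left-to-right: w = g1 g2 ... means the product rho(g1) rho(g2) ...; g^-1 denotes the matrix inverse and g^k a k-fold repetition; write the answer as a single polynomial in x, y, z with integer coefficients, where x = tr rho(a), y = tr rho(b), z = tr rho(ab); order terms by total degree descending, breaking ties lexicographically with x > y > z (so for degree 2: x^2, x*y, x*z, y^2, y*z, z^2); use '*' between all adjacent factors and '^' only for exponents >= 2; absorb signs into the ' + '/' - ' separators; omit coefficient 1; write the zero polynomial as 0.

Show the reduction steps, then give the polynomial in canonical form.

trace(a b a) = trace(a) * trace(b a) - trace(b)   [square of a] = x*z - y
trace(a^2 b a) = trace(a) * trace(a b a) - trace(a b)   [square of a] = x^2*z - x*y - z
trace(a^2 b a^2) = trace(a) * trace(a^2 b a) - trace(a^2 b)   [square of a] = x^3*z - x^2*y - 2*x*z + y

x^3*z - x^2*y - 2*x*z + y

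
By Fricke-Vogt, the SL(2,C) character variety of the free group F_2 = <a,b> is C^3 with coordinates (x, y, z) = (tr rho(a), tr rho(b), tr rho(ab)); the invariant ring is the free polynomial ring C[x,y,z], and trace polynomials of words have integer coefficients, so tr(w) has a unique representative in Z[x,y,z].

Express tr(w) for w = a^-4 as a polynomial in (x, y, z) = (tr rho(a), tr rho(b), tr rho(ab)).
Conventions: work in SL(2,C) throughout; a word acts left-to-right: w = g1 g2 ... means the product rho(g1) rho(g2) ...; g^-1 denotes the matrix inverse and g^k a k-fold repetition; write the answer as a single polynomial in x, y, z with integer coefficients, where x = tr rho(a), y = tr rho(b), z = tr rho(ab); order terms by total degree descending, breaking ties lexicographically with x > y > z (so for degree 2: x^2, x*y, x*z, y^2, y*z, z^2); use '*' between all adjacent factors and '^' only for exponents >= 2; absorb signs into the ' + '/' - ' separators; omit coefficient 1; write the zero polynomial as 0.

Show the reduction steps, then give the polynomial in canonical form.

x^4 - 4*x^2 + 2

trace(a^-1) = trace(a) = x
so trace(a^-2) = trace(a^-1) * trace(a) - trace(1) = x^2 - 2
trace(a^-3) = trace(a^-2) * trace(a) - trace(a^-1) = x^3 - 3*x
trace(a^-4) = trace(a^-3) * trace(a) - trace(a^-2) = x^4 - 4*x^2 + 2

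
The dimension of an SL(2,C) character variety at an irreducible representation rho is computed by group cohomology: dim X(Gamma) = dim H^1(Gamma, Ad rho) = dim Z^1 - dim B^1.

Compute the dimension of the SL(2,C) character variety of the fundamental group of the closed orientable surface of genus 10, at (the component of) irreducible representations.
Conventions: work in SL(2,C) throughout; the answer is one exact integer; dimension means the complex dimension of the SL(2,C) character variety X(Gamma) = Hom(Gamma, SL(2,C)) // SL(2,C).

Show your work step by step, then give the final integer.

54

pi_1 of the closed genus-10 surface has 20 generators bound by the single product-of-commutators relator.
A cocycle assigns one sl_2 vector per generator subject to the relator condition d_2(z) = 0: dim of the unconstrained space is 3*2g = 60.
d_2 is surjective at irreducible rho (its cokernel H^2 is dual to H^0 = 0), so dim Z^1 = 60 - 3 = 57.
Coboundaries contribute dim B^1 = 3 (injective at irreducible rho).
dim H^1 = 57 - 3 = 54 = dim X.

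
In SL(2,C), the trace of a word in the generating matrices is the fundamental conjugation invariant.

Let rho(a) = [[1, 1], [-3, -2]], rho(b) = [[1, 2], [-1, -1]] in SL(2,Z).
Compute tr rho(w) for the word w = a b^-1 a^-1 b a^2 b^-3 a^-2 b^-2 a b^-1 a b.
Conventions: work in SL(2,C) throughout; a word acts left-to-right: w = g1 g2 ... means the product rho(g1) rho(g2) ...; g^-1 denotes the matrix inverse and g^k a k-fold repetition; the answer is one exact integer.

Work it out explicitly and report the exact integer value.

rho(a) = [[1, 1], [-3, -2]]
... * rho(b^-1) = [[-1, -2], [1, 1]]  ->  [[0, -1], [1, 4]]
... * rho(a^-1) = [[-2, -1], [3, 1]]  ->  [[-3, -1], [10, 3]]
... * rho(b) = [[1, 2], [-1, -1]]  ->  [[-2, -5], [7, 17]]
... * rho(a) = [[1, 1], [-3, -2]]  ->  [[13, 8], [-44, -27]]
... * rho(a) = [[1, 1], [-3, -2]]  ->  [[-11, -3], [37, 10]]
... * rho(b^-1) = [[-1, -2], [1, 1]]  ->  [[8, 19], [-27, -64]]
... * rho(b^-1) = [[-1, -2], [1, 1]]  ->  [[11, 3], [-37, -10]]
... * rho(b^-1) = [[-1, -2], [1, 1]]  ->  [[-8, -19], [27, 64]]
... * rho(a^-1) = [[-2, -1], [3, 1]]  ->  [[-41, -11], [138, 37]]
... * rho(a^-1) = [[-2, -1], [3, 1]]  ->  [[49, 30], [-165, -101]]
... * rho(b^-1) = [[-1, -2], [1, 1]]  ->  [[-19, -68], [64, 229]]
... * rho(b^-1) = [[-1, -2], [1, 1]]  ->  [[-49, -30], [165, 101]]
... * rho(a) = [[1, 1], [-3, -2]]  ->  [[41, 11], [-138, -37]]
... * rho(b^-1) = [[-1, -2], [1, 1]]  ->  [[-30, -71], [101, 239]]
... * rho(a) = [[1, 1], [-3, -2]]  ->  [[183, 112], [-616, -377]]
... * rho(b) = [[1, 2], [-1, -1]]  ->  [[71, 254], [-239, -855]]
tr = 71 + -855 = -784

-784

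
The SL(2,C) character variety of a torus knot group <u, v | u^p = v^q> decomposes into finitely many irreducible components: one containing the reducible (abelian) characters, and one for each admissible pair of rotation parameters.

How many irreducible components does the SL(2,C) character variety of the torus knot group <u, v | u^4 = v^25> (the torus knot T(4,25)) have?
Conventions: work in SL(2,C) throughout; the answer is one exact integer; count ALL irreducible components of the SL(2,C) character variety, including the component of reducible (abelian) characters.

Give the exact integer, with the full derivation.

37

Gamma = < u, v | u^4 = v^25 > (torus knot T(4,25)); the central element u^4 = v^25 acts as +I or -I in any irreducible SL(2,C) representation.
So on each irreducible component the traces are pinned: tr(u) = 2*cos(pi*alpha/4) with 1 <= alpha <= 3, tr(v) = 2*cos(pi*beta/25) with 1 <= beta <= 24.
The two central values (-1)^alpha I and (-1)^beta I must be the same matrix, so alpha and beta share a parity.
count pairs: odd alpha (2 choices) x odd beta (12), plus even alpha (1) x even beta (12): 2*12 + 1*12 = 36.
Total: 36 irreducible-character components + 1 reducible (abelian) component = 37.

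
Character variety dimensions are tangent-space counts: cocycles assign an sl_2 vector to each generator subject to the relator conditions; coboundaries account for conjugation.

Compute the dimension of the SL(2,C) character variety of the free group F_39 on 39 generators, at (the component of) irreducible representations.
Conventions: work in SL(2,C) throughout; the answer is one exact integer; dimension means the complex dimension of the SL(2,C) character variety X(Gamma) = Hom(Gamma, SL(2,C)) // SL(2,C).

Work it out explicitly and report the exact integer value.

Gamma = F_39 has 39 generators and no relators.
A cocycle picks one sl_2 vector per generator freely, giving dim Z^1 = 3*39 = 117.
Irreducibility makes the coboundary map sl_2 -> Z^1 injective (trivial centralizer), so dim B^1 = 3.
dim X = dim H^1 = dim Z^1 - dim B^1 = 117 - 3 = 114.

114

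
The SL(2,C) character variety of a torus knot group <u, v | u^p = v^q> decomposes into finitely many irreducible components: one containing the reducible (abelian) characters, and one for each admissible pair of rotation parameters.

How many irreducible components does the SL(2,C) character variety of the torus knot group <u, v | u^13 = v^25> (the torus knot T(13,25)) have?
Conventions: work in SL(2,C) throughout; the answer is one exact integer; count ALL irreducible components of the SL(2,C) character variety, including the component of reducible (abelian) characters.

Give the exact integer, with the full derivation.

Gamma = < u, v | u^13 = v^25 > (torus knot T(13,25)); the central element u^13 = v^25 acts as +I or -I in any irreducible SL(2,C) representation.
On an irreducible component, tr(u) is locked at 2*cos(pi*alpha/13) for some alpha in 1..12, and tr(v) at 2*cos(pi*beta/25) for some beta in 1..24.
Consistency of u^13 = (-1)^alpha I with v^25 = (-1)^beta I forces alpha = beta (mod 2).
Counting: 6 odd alphas x 12 odd betas + 6 even alphas x 12 even betas = 72 + 72 = 144.
That is 144 components of irreducible characters, and with the reducible (abelian) component the total is 145.

145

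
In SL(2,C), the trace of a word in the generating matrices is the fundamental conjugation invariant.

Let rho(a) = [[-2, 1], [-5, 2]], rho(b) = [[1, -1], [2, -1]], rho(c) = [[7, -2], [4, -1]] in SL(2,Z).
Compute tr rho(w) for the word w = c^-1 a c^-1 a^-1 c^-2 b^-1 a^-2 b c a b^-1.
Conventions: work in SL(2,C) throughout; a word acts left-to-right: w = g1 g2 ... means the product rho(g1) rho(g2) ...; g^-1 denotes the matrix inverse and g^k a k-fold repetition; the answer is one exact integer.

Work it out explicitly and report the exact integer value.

-45

rho(c^-1) = [[-1, 2], [-4, 7]]
... * rho(a) = [[-2, 1], [-5, 2]]  ->  [[-8, 3], [-27, 10]]
... * rho(c^-1) = [[-1, 2], [-4, 7]]  ->  [[-4, 5], [-13, 16]]
... * rho(a^-1) = [[2, -1], [5, -2]]  ->  [[17, -6], [54, -19]]
... * rho(c^-1) = [[-1, 2], [-4, 7]]  ->  [[7, -8], [22, -25]]
... * rho(c^-1) = [[-1, 2], [-4, 7]]  ->  [[25, -42], [78, -131]]
... * rho(b^-1) = [[-1, 1], [-2, 1]]  ->  [[59, -17], [184, -53]]
... * rho(a^-1) = [[2, -1], [5, -2]]  ->  [[33, -25], [103, -78]]
... * rho(a^-1) = [[2, -1], [5, -2]]  ->  [[-59, 17], [-184, 53]]
... * rho(b) = [[1, -1], [2, -1]]  ->  [[-25, 42], [-78, 131]]
... * rho(c) = [[7, -2], [4, -1]]  ->  [[-7, 8], [-22, 25]]
... * rho(a) = [[-2, 1], [-5, 2]]  ->  [[-26, 9], [-81, 28]]
... * rho(b^-1) = [[-1, 1], [-2, 1]]  ->  [[8, -17], [25, -53]]
tr = 8 + -53 = -45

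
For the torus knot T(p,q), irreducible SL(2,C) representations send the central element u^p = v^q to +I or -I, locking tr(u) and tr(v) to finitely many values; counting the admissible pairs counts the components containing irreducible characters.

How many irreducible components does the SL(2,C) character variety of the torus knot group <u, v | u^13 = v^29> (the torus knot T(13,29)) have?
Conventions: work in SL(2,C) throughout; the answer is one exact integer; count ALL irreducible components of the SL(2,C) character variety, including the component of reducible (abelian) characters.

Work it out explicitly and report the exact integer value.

In the torus knot group T(13,29), u^13 = v^29 is central, so an irreducible representation sends it to +I or -I (Schur).
This locks tr(u) to 2*cos(pi*alpha/13), alpha in 1..12, and tr(v) to 2*cos(pi*beta/29), beta in 1..28, on each component of irreducible characters.
u^13 = (-1)^alpha I and v^29 = (-1)^beta I must agree, so alpha and beta have equal parity.
count pairs: odd alpha (6 choices) x odd beta (14), plus even alpha (6) x even beta (14): 6*14 + 6*14 = 168.
components with irreducible characters: 168; plus the single component of reducible (abelian) characters: total 169.

169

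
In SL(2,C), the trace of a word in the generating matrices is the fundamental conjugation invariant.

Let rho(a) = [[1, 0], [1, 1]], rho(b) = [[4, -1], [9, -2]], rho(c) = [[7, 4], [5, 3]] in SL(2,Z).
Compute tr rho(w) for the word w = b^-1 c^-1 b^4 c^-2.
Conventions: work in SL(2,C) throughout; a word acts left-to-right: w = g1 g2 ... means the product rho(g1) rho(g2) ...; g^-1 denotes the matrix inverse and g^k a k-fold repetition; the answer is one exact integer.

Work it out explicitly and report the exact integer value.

-85761

rho(b^-1) = [[-2, 1], [-9, 4]]
... * rho(c^-1) = [[3, -4], [-5, 7]]  ->  [[-11, 15], [-47, 64]]
... * rho(b) = [[4, -1], [9, -2]]  ->  [[91, -19], [388, -81]]
... * rho(b) = [[4, -1], [9, -2]]  ->  [[193, -53], [823, -226]]
... * rho(b) = [[4, -1], [9, -2]]  ->  [[295, -87], [1258, -371]]
... * rho(b) = [[4, -1], [9, -2]]  ->  [[397, -121], [1693, -516]]
... * rho(c^-1) = [[3, -4], [-5, 7]]  ->  [[1796, -2435], [7659, -10384]]
... * rho(c^-1) = [[3, -4], [-5, 7]]  ->  [[17563, -24229], [74897, -103324]]
tr = 17563 + -103324 = -85761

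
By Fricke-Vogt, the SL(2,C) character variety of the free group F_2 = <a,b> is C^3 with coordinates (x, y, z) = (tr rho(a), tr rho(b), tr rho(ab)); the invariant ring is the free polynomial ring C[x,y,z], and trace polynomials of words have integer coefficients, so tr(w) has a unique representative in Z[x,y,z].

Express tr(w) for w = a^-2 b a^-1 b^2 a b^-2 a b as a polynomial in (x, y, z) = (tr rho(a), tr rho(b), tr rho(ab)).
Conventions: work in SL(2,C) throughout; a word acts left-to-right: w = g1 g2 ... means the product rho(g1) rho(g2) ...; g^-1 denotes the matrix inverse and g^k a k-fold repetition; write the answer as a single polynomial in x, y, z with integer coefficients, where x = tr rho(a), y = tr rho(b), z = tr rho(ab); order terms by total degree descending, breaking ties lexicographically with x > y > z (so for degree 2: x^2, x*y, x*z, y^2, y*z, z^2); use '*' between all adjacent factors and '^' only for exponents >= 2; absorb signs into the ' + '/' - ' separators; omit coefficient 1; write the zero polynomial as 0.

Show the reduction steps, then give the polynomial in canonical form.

trace(a^2 b) = trace(a)*trace(b a) - trace(b)   [square of a] = x*z - y
trace(a^2) = trace(a)*trace(a) - trace(1)   [square of a] = x^2 - 2
trace(b a^2 b) = trace(b)*trace(a^2 b) - trace(a^2)   [square of b] = x*y*z - x^2 - y^2 + 2
trace(a^2 b^3) = trace(b)*trace(b a^2 b) - trace(b a^2)   [square of b] = x*y^2*z - x^2*y - y^3 - x*z + 3*y
trace(b^2 a^2 b^2) = trace(b)*trace(a^2 b^3) - trace(a^2 b^2)   [square of b] = x*y^3*z - x^2*y^2 - y^4 - 2*x*y*z + x^2 + 4*y^2 - 2
trace(b a b a) = trace(a b)*trace(a b) - trace(1)   [split at a repeated a] = z^2 - 2
trace(b a b) = trace(b)*trace(a b) - trace(a)   [square of b] = y*z - x
trace(a^2 b a b) = trace(a)*trace(b a b a) - trace(b a b)   [square of a] = x*z^2 - y*z - x
trace(a^2 b a) = trace(a)*trace(b a^2) - trace(b a)   [square of a] = x^2*z - x*y - z
trace(a b^2 a^2 b) = trace(b)*trace(a^2 b a b) - trace(a^2 b a)   [square of b] = x*y*z^2 - x^2*z - y^2*z + z
trace(a b^2 a^2) = trace(a)*trace(a b^2 a) - trace(a b^2)   [square of a] = x^2*y*z - x^3 - x*y^2 - y*z + 3*x
trace(b^2 a^2 b^2 a) = trace(b)*trace(a b^2 a^2 b) - trace(a b^2 a^2)   [square of b] = x*y^2*z^2 - 2*x^2*y*z - y^3*z + x^3 + x*y^2 + 2*y*z - 3*x
trace(b a^-1 b^2 a^2 b) = trace(b^2 a^2 b^2)*trace(a) - trace(b^2 a^2 b^2 a)   [inverse elimination on a] = x^2*y^3*z - x^3*y^2 - x*y^4 - x*y^2*z^2 + y^3*z + 3*x*y^2 - 2*y*z + x
trace(b^2 a^2 b a b) = trace(b)*trace(a^2 b a b^2) - trace(a^2 b a b)   [square of b] = x*y^2*z^2 - x^2*y*z - y^3*z - x*z^2 + 2*y*z + x
trace(a b a b a b) = trace(a b a b)*trace(a b) - trace(b a)   [split at a repeated a] = z^3 - 3*z
trace(b a b a b^2 a) = trace(b)*trace(a b a b a b) - trace(a b a b a)   [square of b] = y*z^3 - x*z^2 - 2*y*z + x
trace(a b a b^2) = trace(b)*trace(a b a b) - trace(a b a)   [square of b] = y*z^2 - x*z - y
trace(b a b a b^2) = trace(b)*trace(a b a b^2) - trace(a b a b)   [square of b] = y^2*z^2 - x*y*z - y^2 - z^2 + 2
trace(b^2 a^2 b a b a) = trace(a)*trace(b a b a b^2 a) - trace(b a b a b^2)   [square of a] = x*y*z^3 - x^2*z^2 - y^2*z^2 - x*y*z + x^2 + y^2 + z^2 - 2
trace(b a^-1 b^2 a^2 b a) = trace(b^2 a^2 b a b)*trace(a) - trace(b^2 a^2 b a b a)   [inverse elimination on a] = x^2*y^2*z^2 - x^3*y*z - x*y^3*z - x*y*z^3 + y^2*z^2 + 3*x*y*z - y^2 - z^2 + 2
trace(b a^-1 b^2 a^2 b a^-1) = trace(b a^-1 b^2 a^2 b)*trace(a) - trace(b a^-1 b^2 a^2 b a)   [inverse elimination on a] = x^3*y^3*z - x^4*y^2 - x^2*y^4 - 2*x^2*y^2*z^2 + x^3*y*z + 2*x*y^3*z + x*y*z^3 + 3*x^2*y^2 - y^2*z^2 - 5*x*y*z + x^2 + y^2 + z^2 - 2
trace(a b a^-2 b a^-1 b^2 a) = trace(b a^-1 b^2 a^2 b a^-1)*trace(a) - trace(b a^-1 b^2 a^2 b)   [inverse elimination on a] = x^4*y^3*z - x^5*y^2 - x^3*y^4 - 2*x^3*y^2*z^2 + x^4*y*z + x^2*y^3*z + x^2*y*z^3 + 4*x^3*y^2 + x*y^4 - 5*x^2*y*z - y^3*z + x^3 - 2*x*y^2 + x*z^2 + 2*y*z - 3*x
trace(b^2 a b a b^2) = trace(b)*trace(b^2 a b a b) - trace(b^2 a b a)   [square of b] = y^3*z^2 - x*y^2*z - y^3 - 2*y*z^2 + x*z + 3*y
trace(a b^2 a b a) = trace(b)*trace(a b a^2 b) - trace(a b a^2)   [square of b] = x*y*z^2 - x^2*z - y^2*z + z
trace(b^2 a b a b^2 a) = trace(b)*trace(a b^2 a b a b) - trace(a b^2 a b a)   [square of b] = y^2*z^3 - 2*x*y*z^2 + x^2*z - y^2*z + x*y - z
trace(b a^-1 b^2 a b a b) = trace(b^2 a b a b^2)*trace(a) - trace(b^2 a b a b^2 a)   [inverse elimination on a] = x*y^3*z^2 - x^2*y^2*z - y^2*z^3 - x*y^3 + y^2*z + 2*x*y + z
trace(b^2 a b a b a b) = trace(b)*trace(a b a b a b^2) - trace(a b a b a b)   [square of b] = y^2*z^3 - x*y*z^2 - 2*y^2*z - z^3 + x*y + 3*z
trace(a b a b a b a b) = trace(b a b a b a)*trace(b a) - trace(a b a b)   [split at a repeated b] = z^4 - 4*z^2 + 2
trace(a b a b a b a) = trace(a)*trace(b a b a b a) - trace(b a b a b)   [square of a] = x*z^3 - y*z^2 - 2*x*z + y
trace(b^2 a b a b a b a) = trace(b)*trace(a b a b a b a b) - trace(a b a b a b a)   [square of b] = y*z^4 - x*z^3 - 3*y*z^2 + 2*x*z + y
trace(b a^-1 b^2 a b a b a) = trace(b^2 a b a b a b)*trace(a) - trace(b^2 a b a b a b a)   [inverse elimination on a] = x*y^2*z^3 - x^2*y*z^2 - y*z^4 - 2*x*y^2*z + x^2*y + 3*y*z^2 + x*z - y
trace(a^-1 b a^-1 b^2 a b a b) = trace(b a^-1 b^2 a b a b)*trace(a) - trace(b a^-1 b^2 a b a b a)   [inverse elimination on a] = x^2*y^3*z^2 - x^3*y^2*z - 2*x*y^2*z^3 - x^2*y^3 + x^2*y*z^2 + y*z^4 + 3*x*y^2*z + x^2*y - 3*y*z^2 + y
trace(a b a^-2 b a^-1 b^2 a b) = trace(a^-1 b a^-1 b^2 a b a b)*trace(a) - trace(a^-1 b a^-1 b^2 a b a b a)   [inverse elimination on a] = x^3*y^3*z^2 - x^4*y^2*z - 2*x^2*y^2*z^3 - x^3*y^3 + x^3*y*z^2 - x*y^3*z^2 + x*y*z^4 + 4*x^2*y^2*z + y^2*z^3 + x^3*y + x*y^3 - 3*x*y*z^2 - y^2*z - x*y - z
trace(a b a^-2 b a^-1 b^2 a b^-1) = trace(a b a^-2 b a^-1 b^2 a)*trace(b) - trace(a b a^-2 b a^-1 b^2 a b)   [inverse elimination on b] = x^4*y^4*z - x^5*y^3 - x^3*y^5 - 3*x^3*y^3*z^2 + 2*x^4*y^2*z + x^2*y^4*z + 3*x^2*y^2*z^3 + 5*x^3*y^3 - x^3*y*z^2 + x*y^5 + x*y^3*z^2 - x*y*z^4 - 9*x^2*y^2*z - y^4*z - y^2*z^3 - 3*x*y^3 + 4*x*y*z^2 + 3*y^2*z - 2*x*y + z
trace(a^-2 b a^-1 b^2 a b^-2 a b) = trace(a b a^-2 b a^-1 b^2 a b^-1)*trace(b) - trace(a b a^-2 b a^-1 b^2 a)   [inverse elimination on b] = x^4*y^5*z - x^5*y^4 - x^3*y^6 - 3*x^3*y^4*z^2 + x^4*y^3*z + x^2*y^5*z + 3*x^2*y^3*z^3 + x^5*y^2 + 6*x^3*y^4 + x^3*y^2*z^2 + x*y^6 + x*y^4*z^2 - x*y^2*z^4 - x^4*y*z - 10*x^2*y^3*z - x^2*y*z^3 - y^5*z - y^3*z^3 - 4*x^3*y^2 - 4*x*y^4 + 4*x*y^2*z^2 + 5*x^2*y*z + 4*y^3*z - x^3 - x*z^2 - y*z + 3*x

x^4*y^5*z - x^5*y^4 - x^3*y^6 - 3*x^3*y^4*z^2 + x^4*y^3*z + x^2*y^5*z + 3*x^2*y^3*z^3 + x^5*y^2 + 6*x^3*y^4 + x^3*y^2*z^2 + x*y^6 + x*y^4*z^2 - x*y^2*z^4 - x^4*y*z - 10*x^2*y^3*z - x^2*y*z^3 - y^5*z - y^3*z^3 - 4*x^3*y^2 - 4*x*y^4 + 4*x*y^2*z^2 + 5*x^2*y*z + 4*y^3*z - x^3 - x*z^2 - y*z + 3*x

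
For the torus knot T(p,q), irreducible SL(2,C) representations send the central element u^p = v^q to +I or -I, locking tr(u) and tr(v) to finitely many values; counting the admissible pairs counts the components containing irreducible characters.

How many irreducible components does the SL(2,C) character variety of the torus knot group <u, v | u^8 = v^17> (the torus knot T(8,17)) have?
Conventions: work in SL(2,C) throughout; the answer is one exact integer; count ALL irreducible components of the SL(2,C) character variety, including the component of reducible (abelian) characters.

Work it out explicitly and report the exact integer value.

In the torus knot group T(8,17), u^8 = v^17 is central, so an irreducible representation sends it to +I or -I (Schur).
This locks tr(u) to 2*cos(pi*alpha/8), alpha in 1..7, and tr(v) to 2*cos(pi*beta/17), beta in 1..16, on each component of irreducible characters.
The two central values (-1)^alpha I and (-1)^beta I must be the same matrix, so alpha and beta share a parity.
count pairs: odd alpha (4 choices) x odd beta (8), plus even alpha (3) x even beta (8): 4*8 + 3*8 = 56.
Total: 56 irreducible-character components + 1 reducible (abelian) component = 57.

57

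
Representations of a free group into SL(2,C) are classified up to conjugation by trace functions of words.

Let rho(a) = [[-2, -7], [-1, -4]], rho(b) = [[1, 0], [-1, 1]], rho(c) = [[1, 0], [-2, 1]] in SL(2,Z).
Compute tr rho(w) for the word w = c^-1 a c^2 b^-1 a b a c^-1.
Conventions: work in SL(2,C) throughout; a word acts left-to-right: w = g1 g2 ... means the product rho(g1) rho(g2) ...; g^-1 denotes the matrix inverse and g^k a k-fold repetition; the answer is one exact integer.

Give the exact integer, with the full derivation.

-492

rho(c^-1) = [[1, 0], [2, 1]]
... * rho(a) = [[-2, -7], [-1, -4]]  ->  [[-2, -7], [-5, -18]]
... * rho(c) = [[1, 0], [-2, 1]]  ->  [[12, -7], [31, -18]]
... * rho(c) = [[1, 0], [-2, 1]]  ->  [[26, -7], [67, -18]]
... * rho(b^-1) = [[1, 0], [1, 1]]  ->  [[19, -7], [49, -18]]
... * rho(a) = [[-2, -7], [-1, -4]]  ->  [[-31, -105], [-80, -271]]
... * rho(b) = [[1, 0], [-1, 1]]  ->  [[74, -105], [191, -271]]
... * rho(a) = [[-2, -7], [-1, -4]]  ->  [[-43, -98], [-111, -253]]
... * rho(c^-1) = [[1, 0], [2, 1]]  ->  [[-239, -98], [-617, -253]]
tr = -239 + -253 = -492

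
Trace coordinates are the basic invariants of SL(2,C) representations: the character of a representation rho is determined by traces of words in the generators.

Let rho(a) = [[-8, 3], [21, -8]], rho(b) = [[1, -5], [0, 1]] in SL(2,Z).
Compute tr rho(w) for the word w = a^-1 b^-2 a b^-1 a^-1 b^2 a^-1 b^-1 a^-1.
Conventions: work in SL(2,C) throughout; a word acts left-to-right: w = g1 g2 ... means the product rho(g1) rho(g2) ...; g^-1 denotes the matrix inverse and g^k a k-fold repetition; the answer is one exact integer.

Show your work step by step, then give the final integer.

rho(a^-1) = [[-8, -3], [-21, -8]]
... * rho(b^-1) = [[1, 5], [0, 1]]  ->  [[-8, -43], [-21, -113]]
... * rho(b^-1) = [[1, 5], [0, 1]]  ->  [[-8, -83], [-21, -218]]
... * rho(a) = [[-8, 3], [21, -8]]  ->  [[-1679, 640], [-4410, 1681]]
... * rho(b^-1) = [[1, 5], [0, 1]]  ->  [[-1679, -7755], [-4410, -20369]]
... * rho(a^-1) = [[-8, -3], [-21, -8]]  ->  [[176287, 67077], [463029, 176182]]
... * rho(b) = [[1, -5], [0, 1]]  ->  [[176287, -814358], [463029, -2138963]]
... * rho(b) = [[1, -5], [0, 1]]  ->  [[176287, -1695793], [463029, -4454108]]
... * rho(a^-1) = [[-8, -3], [-21, -8]]  ->  [[34201357, 13037483], [89832036, 34243777]]
... * rho(b^-1) = [[1, 5], [0, 1]]  ->  [[34201357, 184044268], [89832036, 483403957]]
... * rho(a^-1) = [[-8, -3], [-21, -8]]  ->  [[-4138540484, -1574958215], [-10870139385, -4136727764]]
tr = -4138540484 + -4136727764 = -8275268248

-8275268248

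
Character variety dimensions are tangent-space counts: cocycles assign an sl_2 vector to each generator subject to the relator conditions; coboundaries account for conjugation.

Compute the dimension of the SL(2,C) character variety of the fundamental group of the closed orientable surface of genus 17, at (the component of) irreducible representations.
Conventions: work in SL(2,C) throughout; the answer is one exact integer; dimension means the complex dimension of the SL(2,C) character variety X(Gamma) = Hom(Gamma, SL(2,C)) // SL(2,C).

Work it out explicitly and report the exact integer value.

Gamma = pi_1(Sigma_17) = < a_1, b_1, ..., a_17, b_17 | prod [a_i, b_i] > has 2g = 34 generators and 1 relator.
A cocycle assigns one sl_2 vector per generator subject to the relator condition d_2(z) = 0: dim of the unconstrained space is 3*2g = 102.
H^2 = coker(d_2) is dual to H^0 = 0 at irreducible rho (Poincare duality), so d_2 is onto: dim Z^1 = 99.
Coboundaries contribute dim B^1 = 3 (injective at irreducible rho).
dim X = dim H^1 = 99 - 3 = 96.

96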